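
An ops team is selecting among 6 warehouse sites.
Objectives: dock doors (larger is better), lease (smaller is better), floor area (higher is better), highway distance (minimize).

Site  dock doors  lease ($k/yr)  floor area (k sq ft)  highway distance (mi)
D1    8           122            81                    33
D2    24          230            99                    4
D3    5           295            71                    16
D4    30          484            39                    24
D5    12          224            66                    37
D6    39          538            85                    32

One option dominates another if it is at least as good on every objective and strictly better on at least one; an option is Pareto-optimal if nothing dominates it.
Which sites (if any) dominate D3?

D2: dock doors 24≥5, lease 230≤295, floor area 99≥71, highway distance 4≤16 — dominates D3.
Others (D1, D4, D5, D6) are each worse than D3 on at least one objective.

D2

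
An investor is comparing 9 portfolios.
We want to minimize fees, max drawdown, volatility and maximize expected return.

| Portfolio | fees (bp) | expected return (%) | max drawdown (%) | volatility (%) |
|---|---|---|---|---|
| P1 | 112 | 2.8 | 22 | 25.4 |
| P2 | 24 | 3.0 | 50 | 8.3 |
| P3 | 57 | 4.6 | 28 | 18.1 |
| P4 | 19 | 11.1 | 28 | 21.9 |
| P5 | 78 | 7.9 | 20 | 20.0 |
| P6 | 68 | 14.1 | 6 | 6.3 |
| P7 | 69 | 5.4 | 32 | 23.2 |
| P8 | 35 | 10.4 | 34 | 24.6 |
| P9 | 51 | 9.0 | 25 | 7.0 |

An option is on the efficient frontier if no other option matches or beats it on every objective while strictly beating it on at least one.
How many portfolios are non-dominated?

P1: dominated by P5 (fees 78≤112, expected return 7.9≥2.8, max drawdown 20≤22, volatility 20.0≤25.4).
P2: not dominated.
P3: dominated by P9 (fees 51≤57, expected return 9.0≥4.6, max drawdown 25≤28, volatility 7.0≤18.1).
P4: not dominated (best fees).
P5: dominated by P6 (fees 68≤78, expected return 14.1≥7.9, max drawdown 6≤20, volatility 6.3≤20.0).
P6: not dominated (best expected return).
P7: dominated by P4 (fees 19≤69, expected return 11.1≥5.4, max drawdown 28≤32, volatility 21.9≤23.2).
P8: dominated by P4 (fees 19≤35, expected return 11.1≥10.4, max drawdown 28≤34, volatility 21.9≤24.6).
P9: not dominated.
Pareto-optimal: P2, P4, P6, P9 → 4.

4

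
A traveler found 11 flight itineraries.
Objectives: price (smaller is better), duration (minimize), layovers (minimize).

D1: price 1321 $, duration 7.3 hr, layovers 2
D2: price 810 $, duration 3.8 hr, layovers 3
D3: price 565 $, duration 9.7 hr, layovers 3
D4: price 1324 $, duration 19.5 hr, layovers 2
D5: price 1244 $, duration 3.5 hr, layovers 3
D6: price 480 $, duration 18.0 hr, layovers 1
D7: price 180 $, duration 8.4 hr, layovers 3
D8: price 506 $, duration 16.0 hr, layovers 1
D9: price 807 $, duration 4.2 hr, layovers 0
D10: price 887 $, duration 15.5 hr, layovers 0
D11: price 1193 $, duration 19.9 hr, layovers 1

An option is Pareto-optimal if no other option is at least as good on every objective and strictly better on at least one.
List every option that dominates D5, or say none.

D1: worse on price (1321 vs 1244).
D2: worse on duration (3.8 vs 3.5).
D3: worse on duration (9.7 vs 3.5).
D4: worse on price (1324 vs 1244).
D6: worse on duration (18.0 vs 3.5).
D7: worse on duration (8.4 vs 3.5).
D8: worse on duration (16.0 vs 3.5).
D9: worse on duration (4.2 vs 3.5).
D10: worse on duration (15.5 vs 3.5).
D11: worse on duration (19.9 vs 3.5).
No option dominates D5.

none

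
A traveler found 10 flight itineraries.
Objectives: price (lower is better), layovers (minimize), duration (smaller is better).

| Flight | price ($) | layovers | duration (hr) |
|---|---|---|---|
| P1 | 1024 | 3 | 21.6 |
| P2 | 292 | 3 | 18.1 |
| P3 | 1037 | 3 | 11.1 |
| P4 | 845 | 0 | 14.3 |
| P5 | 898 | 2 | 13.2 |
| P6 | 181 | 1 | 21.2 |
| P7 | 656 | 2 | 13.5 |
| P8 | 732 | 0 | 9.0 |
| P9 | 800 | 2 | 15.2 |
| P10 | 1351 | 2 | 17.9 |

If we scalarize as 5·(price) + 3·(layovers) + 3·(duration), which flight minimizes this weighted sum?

P1: 5·1024 + 3·3 + 3·21.6 = 5193.8
P2: 5·292 + 3·3 + 3·18.1 = 1523.3
P3: 5·1037 + 3·3 + 3·11.1 = 5227.3
P4: 5·845 + 3·0 + 3·14.3 = 4267.9
P5: 5·898 + 3·2 + 3·13.2 = 4535.6
P6: 5·181 + 3·1 + 3·21.2 = 971.6
P7: 5·656 + 3·2 + 3·13.5 = 3326.5
P8: 5·732 + 3·0 + 3·9.0 = 3687.0
P9: 5·800 + 3·2 + 3·15.2 = 4051.6
P10: 5·1351 + 3·2 + 3·17.9 = 6814.7
Lowest: P6 at 971.6.

P6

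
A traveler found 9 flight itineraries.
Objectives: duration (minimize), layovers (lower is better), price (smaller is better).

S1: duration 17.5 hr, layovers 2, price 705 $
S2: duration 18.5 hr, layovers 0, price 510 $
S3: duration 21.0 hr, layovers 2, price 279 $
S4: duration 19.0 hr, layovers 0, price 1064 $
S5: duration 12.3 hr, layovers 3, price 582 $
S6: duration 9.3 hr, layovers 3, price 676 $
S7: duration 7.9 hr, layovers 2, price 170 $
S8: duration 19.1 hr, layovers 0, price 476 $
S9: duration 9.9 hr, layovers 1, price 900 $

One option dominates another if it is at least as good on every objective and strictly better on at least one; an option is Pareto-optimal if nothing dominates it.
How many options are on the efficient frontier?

4

S1: dominated by S7 (duration 7.9≤17.5, layovers 2≤2, price 170≤705).
S2: not dominated.
S3: dominated by S7 (duration 7.9≤21.0, layovers 2≤2, price 170≤279).
S4: dominated by S2 (duration 18.5≤19.0, layovers 0≤0, price 510≤1064).
S5: dominated by S7 (duration 7.9≤12.3, layovers 2≤3, price 170≤582).
S6: dominated by S7 (duration 7.9≤9.3, layovers 2≤3, price 170≤676).
S7: not dominated (best duration).
S8: not dominated.
S9: not dominated.
Pareto-optimal: S2, S7, S8, S9 → 4.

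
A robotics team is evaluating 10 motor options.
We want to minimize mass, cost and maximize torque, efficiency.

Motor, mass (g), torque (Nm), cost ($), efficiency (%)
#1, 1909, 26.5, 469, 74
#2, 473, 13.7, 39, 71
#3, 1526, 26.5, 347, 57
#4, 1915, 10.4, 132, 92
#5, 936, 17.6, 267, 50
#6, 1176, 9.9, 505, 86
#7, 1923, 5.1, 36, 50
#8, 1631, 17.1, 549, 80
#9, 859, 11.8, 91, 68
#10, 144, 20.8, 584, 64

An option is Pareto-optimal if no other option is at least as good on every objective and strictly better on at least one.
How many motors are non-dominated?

#1: not dominated.
#2: not dominated.
#3: not dominated.
#4: not dominated (best efficiency).
#5: not dominated.
#6: not dominated.
#7: not dominated (best cost).
#8: not dominated.
#9: dominated by #2 (mass 473≤859, torque 13.7≥11.8, cost 39≤91, efficiency 71≥68).
#10: not dominated (best mass).
Pareto-optimal: #1, #2, #3, #4, #5, #6, #7, #8, #10 → 9.

9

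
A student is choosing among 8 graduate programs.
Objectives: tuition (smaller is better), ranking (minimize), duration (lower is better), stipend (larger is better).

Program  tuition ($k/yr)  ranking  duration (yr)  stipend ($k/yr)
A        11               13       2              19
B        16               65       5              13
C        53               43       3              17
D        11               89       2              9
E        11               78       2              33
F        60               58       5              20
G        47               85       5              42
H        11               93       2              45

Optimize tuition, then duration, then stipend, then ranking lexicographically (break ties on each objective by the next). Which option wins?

H

First minimize tuition: best is 11, kept {A, D, E, H}.
Then minimize duration: best is 2, kept {A, D, E, H}.
Then maximize stipend: best is 45, kept {H}.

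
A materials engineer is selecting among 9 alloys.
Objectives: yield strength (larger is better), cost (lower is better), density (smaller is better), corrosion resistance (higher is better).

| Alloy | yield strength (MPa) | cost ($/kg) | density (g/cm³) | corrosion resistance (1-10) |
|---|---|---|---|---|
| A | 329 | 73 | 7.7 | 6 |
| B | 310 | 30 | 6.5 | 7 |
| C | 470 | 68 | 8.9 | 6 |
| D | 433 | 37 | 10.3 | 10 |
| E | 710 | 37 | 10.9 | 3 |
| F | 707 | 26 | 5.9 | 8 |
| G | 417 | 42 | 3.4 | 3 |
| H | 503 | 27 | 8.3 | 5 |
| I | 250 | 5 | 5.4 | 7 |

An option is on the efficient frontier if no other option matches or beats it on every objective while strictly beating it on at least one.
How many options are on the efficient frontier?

A: dominated by F (yield strength 707≥329, cost 26≤73, density 5.9≤7.7, corrosion resistance 8≥6).
B: dominated by F (yield strength 707≥310, cost 26≤30, density 5.9≤6.5, corrosion resistance 8≥7).
C: dominated by F (yield strength 707≥470, cost 26≤68, density 5.9≤8.9, corrosion resistance 8≥6).
D: not dominated (best corrosion resistance).
E: not dominated (best yield strength).
F: not dominated.
G: not dominated (best density).
H: dominated by F (yield strength 707≥503, cost 26≤27, density 5.9≤8.3, corrosion resistance 8≥5).
I: not dominated (best cost).
Pareto-optimal: D, E, F, G, I → 5.

5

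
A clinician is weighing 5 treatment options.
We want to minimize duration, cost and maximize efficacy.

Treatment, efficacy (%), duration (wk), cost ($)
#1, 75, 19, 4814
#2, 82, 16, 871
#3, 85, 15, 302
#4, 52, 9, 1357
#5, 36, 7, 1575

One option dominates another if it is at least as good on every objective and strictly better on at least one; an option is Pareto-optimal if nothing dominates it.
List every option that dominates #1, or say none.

#2: efficacy 82≥75, duration 16≤19, cost 871≤4814 — dominates #1.
#3: efficacy 85≥75, duration 15≤19, cost 302≤4814 — dominates #1.
Others (#4, #5) are each worse than #1 on at least one objective.

#2, #3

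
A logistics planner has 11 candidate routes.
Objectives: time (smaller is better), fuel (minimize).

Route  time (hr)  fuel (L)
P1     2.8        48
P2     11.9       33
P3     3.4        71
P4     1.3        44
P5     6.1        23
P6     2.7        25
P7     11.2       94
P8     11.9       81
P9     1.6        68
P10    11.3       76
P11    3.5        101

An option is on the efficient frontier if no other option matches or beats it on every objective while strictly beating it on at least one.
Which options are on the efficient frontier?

P4, P5, P6

P1: dominated by P4 (time 1.3≤2.8, fuel 44≤48).
P2: dominated by P5 (time 6.1≤11.9, fuel 23≤33).
P3: dominated by P1 (time 2.8≤3.4, fuel 48≤71).
P4: not dominated (best time).
P5: not dominated (best fuel).
P6: not dominated.
P7: dominated by P1 (time 2.8≤11.2, fuel 48≤94).
P8: dominated by P1 (time 2.8≤11.9, fuel 48≤81).
P9: dominated by P4 (time 1.3≤1.6, fuel 44≤68).
P10: dominated by P1 (time 2.8≤11.3, fuel 48≤76).
P11: dominated by P1 (time 2.8≤3.5, fuel 48≤101).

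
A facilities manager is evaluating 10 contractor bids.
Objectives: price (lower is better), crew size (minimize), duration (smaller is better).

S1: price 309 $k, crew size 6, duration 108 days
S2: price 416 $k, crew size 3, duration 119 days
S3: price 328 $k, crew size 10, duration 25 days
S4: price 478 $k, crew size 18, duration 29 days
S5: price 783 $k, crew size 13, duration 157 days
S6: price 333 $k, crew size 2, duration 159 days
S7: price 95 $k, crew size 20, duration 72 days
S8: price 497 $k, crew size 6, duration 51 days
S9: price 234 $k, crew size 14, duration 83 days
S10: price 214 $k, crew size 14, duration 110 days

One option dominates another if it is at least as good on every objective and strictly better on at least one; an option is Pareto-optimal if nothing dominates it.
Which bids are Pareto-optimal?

S1: not dominated.
S2: not dominated.
S3: not dominated (best duration).
S4: dominated by S3 (price 328≤478, crew size 10≤18, duration 25≤29).
S5: dominated by S1 (price 309≤783, crew size 6≤13, duration 108≤157).
S6: not dominated (best crew size).
S7: not dominated (best price).
S8: not dominated.
S9: not dominated.
S10: not dominated.

S1, S2, S3, S6, S7, S8, S9, S10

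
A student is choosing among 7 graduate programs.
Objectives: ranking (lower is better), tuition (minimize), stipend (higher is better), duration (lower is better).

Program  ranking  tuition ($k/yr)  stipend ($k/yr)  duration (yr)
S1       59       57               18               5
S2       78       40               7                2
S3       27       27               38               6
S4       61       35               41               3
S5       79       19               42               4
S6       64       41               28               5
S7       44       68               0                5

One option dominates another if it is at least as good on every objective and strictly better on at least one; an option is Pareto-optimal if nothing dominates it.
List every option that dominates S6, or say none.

S4

S4: ranking 61≤64, tuition 35≤41, stipend 41≥28, duration 3≤5 — dominates S6.
Others (S1, S2, S3, S5, S7) are each worse than S6 on at least one objective.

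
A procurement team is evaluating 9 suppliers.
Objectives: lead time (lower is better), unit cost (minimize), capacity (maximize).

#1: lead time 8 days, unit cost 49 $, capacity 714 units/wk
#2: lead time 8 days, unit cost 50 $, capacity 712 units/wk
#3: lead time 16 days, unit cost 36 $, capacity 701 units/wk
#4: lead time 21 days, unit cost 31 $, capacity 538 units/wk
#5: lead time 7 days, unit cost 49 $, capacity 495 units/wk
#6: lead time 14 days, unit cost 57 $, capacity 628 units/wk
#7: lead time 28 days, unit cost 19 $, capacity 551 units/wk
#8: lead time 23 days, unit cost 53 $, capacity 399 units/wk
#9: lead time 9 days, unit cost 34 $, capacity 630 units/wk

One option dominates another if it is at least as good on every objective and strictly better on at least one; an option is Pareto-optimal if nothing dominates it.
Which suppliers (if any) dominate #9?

none

#1: worse on unit cost (49 vs 34).
#2: worse on unit cost (50 vs 34).
#3: worse on lead time (16 vs 9).
#4: worse on lead time (21 vs 9).
#5: worse on unit cost (49 vs 34).
#6: worse on lead time (14 vs 9).
#7: worse on lead time (28 vs 9).
#8: worse on lead time (23 vs 9).
No option dominates #9.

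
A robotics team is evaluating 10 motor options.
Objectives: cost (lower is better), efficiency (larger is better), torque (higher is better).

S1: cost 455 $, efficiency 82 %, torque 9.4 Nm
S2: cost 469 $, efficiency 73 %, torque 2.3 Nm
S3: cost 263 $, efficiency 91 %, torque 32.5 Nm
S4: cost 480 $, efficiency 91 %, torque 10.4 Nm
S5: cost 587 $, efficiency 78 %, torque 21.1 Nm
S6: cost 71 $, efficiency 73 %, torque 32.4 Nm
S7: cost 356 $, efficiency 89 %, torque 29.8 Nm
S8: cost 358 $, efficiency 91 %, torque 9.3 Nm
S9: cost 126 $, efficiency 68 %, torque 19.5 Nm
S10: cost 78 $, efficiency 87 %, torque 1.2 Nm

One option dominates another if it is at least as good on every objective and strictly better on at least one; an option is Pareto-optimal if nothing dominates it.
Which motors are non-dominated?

S1: dominated by S3 (cost 263≤455, efficiency 91≥82, torque 32.5≥9.4).
S2: dominated by S1 (cost 455≤469, efficiency 82≥73, torque 9.4≥2.3).
S3: not dominated (best torque).
S4: dominated by S3 (cost 263≤480, efficiency 91≥91, torque 32.5≥10.4).
S5: dominated by S3 (cost 263≤587, efficiency 91≥78, torque 32.5≥21.1).
S6: not dominated (best cost).
S7: dominated by S3 (cost 263≤356, efficiency 91≥89, torque 32.5≥29.8).
S8: dominated by S3 (cost 263≤358, efficiency 91≥91, torque 32.5≥9.3).
S9: dominated by S6 (cost 71≤126, efficiency 73≥68, torque 32.4≥19.5).
S10: not dominated.

S3, S6, S10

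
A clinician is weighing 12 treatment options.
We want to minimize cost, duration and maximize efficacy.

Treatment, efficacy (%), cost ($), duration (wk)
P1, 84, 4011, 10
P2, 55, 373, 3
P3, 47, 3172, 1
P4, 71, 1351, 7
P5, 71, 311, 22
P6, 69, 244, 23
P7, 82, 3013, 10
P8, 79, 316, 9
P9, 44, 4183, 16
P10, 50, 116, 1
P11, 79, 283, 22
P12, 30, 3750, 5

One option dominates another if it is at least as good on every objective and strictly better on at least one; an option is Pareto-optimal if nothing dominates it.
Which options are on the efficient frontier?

P1, P2, P4, P6, P7, P8, P10, P11

P1: not dominated (best efficacy).
P2: not dominated.
P3: dominated by P10 (efficacy 50≥47, cost 116≤3172, duration 1≤1).
P4: not dominated.
P5: dominated by P11 (efficacy 79≥71, cost 283≤311, duration 22≤22).
P6: not dominated.
P7: not dominated.
P8: not dominated.
P9: dominated by P1 (efficacy 84≥44, cost 4011≤4183, duration 10≤16).
P10: not dominated (best cost).
P11: not dominated.
P12: dominated by P2 (efficacy 55≥30, cost 373≤3750, duration 3≤5).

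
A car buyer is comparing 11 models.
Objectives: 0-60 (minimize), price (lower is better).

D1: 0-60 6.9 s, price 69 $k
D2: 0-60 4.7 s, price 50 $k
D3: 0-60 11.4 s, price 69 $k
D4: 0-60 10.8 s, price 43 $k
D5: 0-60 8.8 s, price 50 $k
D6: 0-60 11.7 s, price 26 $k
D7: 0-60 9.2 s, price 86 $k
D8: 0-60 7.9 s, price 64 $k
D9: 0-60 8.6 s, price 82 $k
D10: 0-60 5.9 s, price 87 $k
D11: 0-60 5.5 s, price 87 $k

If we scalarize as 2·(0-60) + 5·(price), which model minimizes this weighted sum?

D1: 2·6.9 + 5·69 = 358.8
D2: 2·4.7 + 5·50 = 259.4
D3: 2·11.4 + 5·69 = 367.8
D4: 2·10.8 + 5·43 = 236.6
D5: 2·8.8 + 5·50 = 267.6
D6: 2·11.7 + 5·26 = 153.4
D7: 2·9.2 + 5·86 = 448.4
D8: 2·7.9 + 5·64 = 335.8
D9: 2·8.6 + 5·82 = 427.2
D10: 2·5.9 + 5·87 = 446.8
D11: 2·5.5 + 5·87 = 446.0
Lowest: D6 at 153.4.

D6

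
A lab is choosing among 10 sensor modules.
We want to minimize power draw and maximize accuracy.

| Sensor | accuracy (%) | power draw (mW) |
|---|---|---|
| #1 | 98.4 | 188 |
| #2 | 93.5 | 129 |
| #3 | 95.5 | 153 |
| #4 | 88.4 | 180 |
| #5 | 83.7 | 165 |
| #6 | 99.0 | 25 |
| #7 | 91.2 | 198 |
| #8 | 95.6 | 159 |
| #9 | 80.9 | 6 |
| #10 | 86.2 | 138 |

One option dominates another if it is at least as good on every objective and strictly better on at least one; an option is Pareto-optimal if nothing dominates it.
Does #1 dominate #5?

#1 vs #5: #1 is worse on power draw (188 vs 165), so it does not dominate #5.

No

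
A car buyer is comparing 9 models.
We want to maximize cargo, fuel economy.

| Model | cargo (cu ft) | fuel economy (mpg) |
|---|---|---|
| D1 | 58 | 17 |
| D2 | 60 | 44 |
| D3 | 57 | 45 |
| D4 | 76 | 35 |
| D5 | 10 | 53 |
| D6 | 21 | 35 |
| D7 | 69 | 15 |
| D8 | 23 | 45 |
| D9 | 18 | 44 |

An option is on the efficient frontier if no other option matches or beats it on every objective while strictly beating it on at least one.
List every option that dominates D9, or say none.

D2: cargo 60≥18, fuel economy 44≥44 — dominates D9.
D3: cargo 57≥18, fuel economy 45≥44 — dominates D9.
D8: cargo 23≥18, fuel economy 45≥44 — dominates D9.
Others (D1, D4, D5, D6, D7) are each worse than D9 on at least one objective.

D2, D3, D8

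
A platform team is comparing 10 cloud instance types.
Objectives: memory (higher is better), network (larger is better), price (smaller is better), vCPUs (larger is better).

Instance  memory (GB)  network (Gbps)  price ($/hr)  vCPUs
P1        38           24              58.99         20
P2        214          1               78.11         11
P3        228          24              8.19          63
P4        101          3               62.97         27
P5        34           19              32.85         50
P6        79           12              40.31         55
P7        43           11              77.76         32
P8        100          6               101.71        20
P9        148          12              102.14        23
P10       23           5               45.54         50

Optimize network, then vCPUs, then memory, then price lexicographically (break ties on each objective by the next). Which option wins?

First maximize network: best is 24, kept {P1, P3}.
Then maximize vCPUs: best is 63, kept {P3}.

P3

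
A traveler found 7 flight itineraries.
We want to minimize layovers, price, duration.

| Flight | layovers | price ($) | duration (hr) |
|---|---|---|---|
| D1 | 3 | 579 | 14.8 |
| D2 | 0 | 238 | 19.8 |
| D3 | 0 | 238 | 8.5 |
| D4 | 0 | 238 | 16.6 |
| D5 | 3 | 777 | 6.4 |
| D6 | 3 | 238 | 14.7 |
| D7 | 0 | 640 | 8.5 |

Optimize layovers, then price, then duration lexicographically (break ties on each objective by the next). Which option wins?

D3

First minimize layovers: best is 0, kept {D2, D3, D4, D7}.
Then minimize price: best is 238, kept {D2, D3, D4}.
Then minimize duration: best is 8.5, kept {D3}.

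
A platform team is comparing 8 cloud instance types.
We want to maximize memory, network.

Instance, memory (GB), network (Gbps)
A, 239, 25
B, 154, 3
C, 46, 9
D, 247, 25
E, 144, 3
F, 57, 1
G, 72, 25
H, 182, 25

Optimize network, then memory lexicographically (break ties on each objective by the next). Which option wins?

D

First maximize network: best is 25, kept {A, D, G, H}.
Then maximize memory: best is 247, kept {D}.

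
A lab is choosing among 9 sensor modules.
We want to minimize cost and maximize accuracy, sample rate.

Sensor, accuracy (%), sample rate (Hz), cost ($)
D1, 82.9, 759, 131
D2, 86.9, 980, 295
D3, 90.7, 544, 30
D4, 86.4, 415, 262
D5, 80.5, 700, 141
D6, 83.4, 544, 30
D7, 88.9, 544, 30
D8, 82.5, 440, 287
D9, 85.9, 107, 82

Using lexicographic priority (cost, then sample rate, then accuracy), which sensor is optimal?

D3

First minimize cost: best is 30, kept {D3, D6, D7}.
Then maximize sample rate: best is 544, kept {D3, D6, D7}.
Then maximize accuracy: best is 90.7, kept {D3}.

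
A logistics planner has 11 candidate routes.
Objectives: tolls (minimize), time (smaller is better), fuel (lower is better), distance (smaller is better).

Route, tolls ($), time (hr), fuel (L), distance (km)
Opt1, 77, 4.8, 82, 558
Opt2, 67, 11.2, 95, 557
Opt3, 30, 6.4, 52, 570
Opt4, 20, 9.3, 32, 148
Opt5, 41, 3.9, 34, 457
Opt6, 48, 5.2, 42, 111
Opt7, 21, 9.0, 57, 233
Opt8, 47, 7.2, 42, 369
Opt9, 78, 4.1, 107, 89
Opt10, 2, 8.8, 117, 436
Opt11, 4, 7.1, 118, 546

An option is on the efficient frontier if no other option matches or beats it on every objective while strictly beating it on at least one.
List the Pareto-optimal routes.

Opt1: dominated by Opt5 (tolls 41≤77, time 3.9≤4.8, fuel 34≤82, distance 457≤558).
Opt2: dominated by Opt4 (tolls 20≤67, time 9.3≤11.2, fuel 32≤95, distance 148≤557).
Opt3: not dominated.
Opt4: not dominated (best fuel).
Opt5: not dominated (best time).
Opt6: not dominated.
Opt7: not dominated.
Opt8: not dominated.
Opt9: not dominated (best distance).
Opt10: not dominated (best tolls).
Opt11: not dominated.

Opt3, Opt4, Opt5, Opt6, Opt7, Opt8, Opt9, Opt10, Opt11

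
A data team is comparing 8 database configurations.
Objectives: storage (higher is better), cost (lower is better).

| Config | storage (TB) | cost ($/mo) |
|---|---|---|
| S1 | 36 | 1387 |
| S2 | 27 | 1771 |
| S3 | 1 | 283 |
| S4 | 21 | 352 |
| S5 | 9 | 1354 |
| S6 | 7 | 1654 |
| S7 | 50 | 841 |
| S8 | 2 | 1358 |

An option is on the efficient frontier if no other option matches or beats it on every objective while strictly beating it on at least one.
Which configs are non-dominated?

S1: dominated by S7 (storage 50≥36, cost 841≤1387).
S2: dominated by S1 (storage 36≥27, cost 1387≤1771).
S3: not dominated (best cost).
S4: not dominated.
S5: dominated by S4 (storage 21≥9, cost 352≤1354).
S6: dominated by S1 (storage 36≥7, cost 1387≤1654).
S7: not dominated (best storage).
S8: dominated by S4 (storage 21≥2, cost 352≤1358).

S3, S4, S7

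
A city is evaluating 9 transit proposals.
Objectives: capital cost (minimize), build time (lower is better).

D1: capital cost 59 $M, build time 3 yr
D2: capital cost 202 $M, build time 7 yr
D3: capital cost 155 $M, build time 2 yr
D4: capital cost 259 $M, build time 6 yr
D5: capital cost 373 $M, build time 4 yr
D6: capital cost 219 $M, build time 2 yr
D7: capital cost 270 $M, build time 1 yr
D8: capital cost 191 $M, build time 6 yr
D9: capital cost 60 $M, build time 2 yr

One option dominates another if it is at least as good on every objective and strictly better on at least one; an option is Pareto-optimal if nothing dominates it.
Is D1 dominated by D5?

No

D5 vs D1: D5 is worse on capital cost (373 vs 59), so it does not dominate D1.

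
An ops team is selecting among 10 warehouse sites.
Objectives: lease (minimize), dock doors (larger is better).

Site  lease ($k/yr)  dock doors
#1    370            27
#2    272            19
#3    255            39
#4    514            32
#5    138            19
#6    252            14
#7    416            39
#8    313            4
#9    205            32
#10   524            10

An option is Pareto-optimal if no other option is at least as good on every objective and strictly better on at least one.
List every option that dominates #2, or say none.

#3: lease 255≤272, dock doors 39≥19 — dominates #2.
#5: lease 138≤272, dock doors 19≥19 — dominates #2.
#9: lease 205≤272, dock doors 32≥19 — dominates #2.
Others (#1, #4, #6, #7, #8, #10) are each worse than #2 on at least one objective.

#3, #5, #9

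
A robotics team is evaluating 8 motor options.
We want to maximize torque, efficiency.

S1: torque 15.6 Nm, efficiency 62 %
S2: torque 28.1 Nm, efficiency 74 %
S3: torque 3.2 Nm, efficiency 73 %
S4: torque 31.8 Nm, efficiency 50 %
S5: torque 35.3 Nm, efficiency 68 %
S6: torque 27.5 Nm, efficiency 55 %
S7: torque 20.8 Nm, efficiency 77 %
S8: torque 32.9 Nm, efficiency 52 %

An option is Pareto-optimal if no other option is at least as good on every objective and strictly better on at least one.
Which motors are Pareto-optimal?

S1: dominated by S2 (torque 28.1≥15.6, efficiency 74≥62).
S2: not dominated.
S3: dominated by S2 (torque 28.1≥3.2, efficiency 74≥73).
S4: dominated by S5 (torque 35.3≥31.8, efficiency 68≥50).
S5: not dominated (best torque).
S6: dominated by S2 (torque 28.1≥27.5, efficiency 74≥55).
S7: not dominated (best efficiency).
S8: dominated by S5 (torque 35.3≥32.9, efficiency 68≥52).

S2, S5, S7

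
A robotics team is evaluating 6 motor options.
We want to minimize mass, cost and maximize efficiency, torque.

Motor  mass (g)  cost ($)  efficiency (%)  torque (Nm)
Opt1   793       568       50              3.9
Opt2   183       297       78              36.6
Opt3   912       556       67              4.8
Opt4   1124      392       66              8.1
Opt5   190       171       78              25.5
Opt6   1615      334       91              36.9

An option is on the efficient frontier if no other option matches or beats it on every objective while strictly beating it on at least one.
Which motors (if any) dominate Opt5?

none

Opt1: worse on mass (793 vs 190).
Opt2: worse on cost (297 vs 171).
Opt3: worse on mass (912 vs 190).
Opt4: worse on mass (1124 vs 190).
Opt6: worse on mass (1615 vs 190).
No option dominates Opt5.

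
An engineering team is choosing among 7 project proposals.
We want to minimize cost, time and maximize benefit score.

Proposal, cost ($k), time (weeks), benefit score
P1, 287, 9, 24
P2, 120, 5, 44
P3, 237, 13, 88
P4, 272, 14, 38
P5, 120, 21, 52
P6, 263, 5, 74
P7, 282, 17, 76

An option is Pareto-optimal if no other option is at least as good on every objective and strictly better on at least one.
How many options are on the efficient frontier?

P1: dominated by P2 (cost 120≤287, time 5≤9, benefit score 44≥24).
P2: not dominated.
P3: not dominated (best benefit score).
P4: dominated by P2 (cost 120≤272, time 5≤14, benefit score 44≥38).
P5: not dominated.
P6: not dominated.
P7: dominated by P3 (cost 237≤282, time 13≤17, benefit score 88≥76).
Pareto-optimal: P2, P3, P5, P6 → 4.

4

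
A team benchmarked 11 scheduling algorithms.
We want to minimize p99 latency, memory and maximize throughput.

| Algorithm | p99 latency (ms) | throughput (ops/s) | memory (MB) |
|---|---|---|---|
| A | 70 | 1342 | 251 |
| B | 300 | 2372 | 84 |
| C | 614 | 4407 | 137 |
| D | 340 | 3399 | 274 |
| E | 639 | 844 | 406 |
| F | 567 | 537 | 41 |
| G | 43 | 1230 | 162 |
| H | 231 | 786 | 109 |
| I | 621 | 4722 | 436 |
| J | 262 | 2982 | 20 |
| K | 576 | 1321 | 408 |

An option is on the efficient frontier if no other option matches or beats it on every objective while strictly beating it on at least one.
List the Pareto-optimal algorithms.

A: not dominated.
B: dominated by J (p99 latency 262≤300, throughput 2982≥2372, memory 20≤84).
C: not dominated.
D: not dominated.
E: dominated by A (p99 latency 70≤639, throughput 1342≥844, memory 251≤406).
F: dominated by J (p99 latency 262≤567, throughput 2982≥537, memory 20≤41).
G: not dominated (best p99 latency).
H: not dominated.
I: not dominated (best throughput).
J: not dominated (best memory).
K: dominated by A (p99 latency 70≤576, throughput 1342≥1321, memory 251≤408).

A, C, D, G, H, I, J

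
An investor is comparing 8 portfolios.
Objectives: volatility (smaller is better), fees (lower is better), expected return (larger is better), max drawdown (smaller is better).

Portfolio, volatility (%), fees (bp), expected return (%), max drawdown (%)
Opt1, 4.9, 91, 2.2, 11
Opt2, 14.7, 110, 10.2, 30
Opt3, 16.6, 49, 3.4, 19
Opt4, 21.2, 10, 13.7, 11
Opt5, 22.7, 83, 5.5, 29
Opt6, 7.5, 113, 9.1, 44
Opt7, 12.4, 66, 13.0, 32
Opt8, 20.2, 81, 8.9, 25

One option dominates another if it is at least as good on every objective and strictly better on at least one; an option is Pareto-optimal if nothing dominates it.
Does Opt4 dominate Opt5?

Yes

Opt4 vs Opt5: volatility 21.2≤22.7, fees 10≤83, expected return 13.7≥5.5, max drawdown 11≤29 — Opt4 is at least as good on every objective with at least one strict improvement.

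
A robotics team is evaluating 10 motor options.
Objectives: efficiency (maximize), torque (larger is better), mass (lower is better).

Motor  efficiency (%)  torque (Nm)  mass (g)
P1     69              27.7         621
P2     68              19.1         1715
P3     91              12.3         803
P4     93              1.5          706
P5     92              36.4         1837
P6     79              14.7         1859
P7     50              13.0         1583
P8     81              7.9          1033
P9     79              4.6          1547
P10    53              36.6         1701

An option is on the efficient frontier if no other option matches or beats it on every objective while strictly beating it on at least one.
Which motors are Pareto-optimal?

P1, P3, P4, P5, P10

P1: not dominated (best mass).
P2: dominated by P1 (efficiency 69≥68, torque 27.7≥19.1, mass 621≤1715).
P3: not dominated.
P4: not dominated (best efficiency).
P5: not dominated.
P6: dominated by P5 (efficiency 92≥79, torque 36.4≥14.7, mass 1837≤1859).
P7: dominated by P1 (efficiency 69≥50, torque 27.7≥13.0, mass 621≤1583).
P8: dominated by P3 (efficiency 91≥81, torque 12.3≥7.9, mass 803≤1033).
P9: dominated by P3 (efficiency 91≥79, torque 12.3≥4.6, mass 803≤1547).
P10: not dominated (best torque).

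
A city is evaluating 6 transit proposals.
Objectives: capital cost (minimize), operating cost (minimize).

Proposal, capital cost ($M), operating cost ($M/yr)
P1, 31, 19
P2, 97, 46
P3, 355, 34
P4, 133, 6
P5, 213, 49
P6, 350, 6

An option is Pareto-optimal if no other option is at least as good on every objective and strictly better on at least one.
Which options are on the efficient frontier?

P1, P4

P1: not dominated (best capital cost).
P2: dominated by P1 (capital cost 31≤97, operating cost 19≤46).
P3: dominated by P1 (capital cost 31≤355, operating cost 19≤34).
P4: not dominated.
P5: dominated by P1 (capital cost 31≤213, operating cost 19≤49).
P6: dominated by P4 (capital cost 133≤350, operating cost 6≤6).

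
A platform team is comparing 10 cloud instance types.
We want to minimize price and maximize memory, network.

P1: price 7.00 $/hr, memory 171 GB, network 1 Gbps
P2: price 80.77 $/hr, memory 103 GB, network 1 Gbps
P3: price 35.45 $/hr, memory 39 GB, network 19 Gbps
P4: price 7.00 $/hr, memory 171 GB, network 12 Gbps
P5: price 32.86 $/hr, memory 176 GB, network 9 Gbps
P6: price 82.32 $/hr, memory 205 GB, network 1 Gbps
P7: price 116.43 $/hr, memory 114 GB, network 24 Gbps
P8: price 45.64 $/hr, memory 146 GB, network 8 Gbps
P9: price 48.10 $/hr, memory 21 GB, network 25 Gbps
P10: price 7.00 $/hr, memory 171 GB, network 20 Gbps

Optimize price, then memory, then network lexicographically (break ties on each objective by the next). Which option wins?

P10

First minimize price: best is 7.00, kept {P1, P4, P10}.
Then maximize memory: best is 171, kept {P1, P4, P10}.
Then maximize network: best is 20, kept {P10}.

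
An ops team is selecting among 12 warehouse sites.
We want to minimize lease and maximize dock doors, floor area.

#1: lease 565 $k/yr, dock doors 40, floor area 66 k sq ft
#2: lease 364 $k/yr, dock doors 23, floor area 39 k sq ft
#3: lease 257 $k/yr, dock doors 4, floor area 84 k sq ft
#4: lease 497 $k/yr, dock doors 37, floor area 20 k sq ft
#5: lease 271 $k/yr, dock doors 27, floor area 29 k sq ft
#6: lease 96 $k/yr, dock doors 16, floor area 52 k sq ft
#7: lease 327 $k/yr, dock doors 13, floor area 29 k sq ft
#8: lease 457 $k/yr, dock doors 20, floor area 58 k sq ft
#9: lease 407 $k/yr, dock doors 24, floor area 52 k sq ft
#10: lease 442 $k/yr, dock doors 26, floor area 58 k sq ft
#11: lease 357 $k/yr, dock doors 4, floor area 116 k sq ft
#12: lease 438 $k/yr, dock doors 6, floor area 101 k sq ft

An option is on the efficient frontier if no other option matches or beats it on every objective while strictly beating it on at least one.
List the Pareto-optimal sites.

#1, #2, #3, #4, #5, #6, #9, #10, #11, #12

#1: not dominated (best dock doors).
#2: not dominated.
#3: not dominated.
#4: not dominated.
#5: not dominated.
#6: not dominated (best lease).
#7: dominated by #5 (lease 271≤327, dock doors 27≥13, floor area 29≥29).
#8: dominated by #10 (lease 442≤457, dock doors 26≥20, floor area 58≥58).
#9: not dominated.
#10: not dominated.
#11: not dominated (best floor area).
#12: not dominated.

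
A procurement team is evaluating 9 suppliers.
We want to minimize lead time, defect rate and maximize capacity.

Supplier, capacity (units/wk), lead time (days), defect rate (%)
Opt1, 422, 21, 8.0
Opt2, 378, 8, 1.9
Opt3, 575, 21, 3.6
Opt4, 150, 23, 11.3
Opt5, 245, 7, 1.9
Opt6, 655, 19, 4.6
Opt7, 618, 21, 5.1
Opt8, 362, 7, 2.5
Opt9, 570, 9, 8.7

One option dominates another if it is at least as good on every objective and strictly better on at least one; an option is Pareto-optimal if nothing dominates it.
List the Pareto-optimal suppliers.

Opt1: dominated by Opt3 (capacity 575≥422, lead time 21≤21, defect rate 3.6≤8.0).
Opt2: not dominated.
Opt3: not dominated.
Opt4: dominated by Opt1 (capacity 422≥150, lead time 21≤23, defect rate 8.0≤11.3).
Opt5: not dominated.
Opt6: not dominated (best capacity).
Opt7: dominated by Opt6 (capacity 655≥618, lead time 19≤21, defect rate 4.6≤5.1).
Opt8: not dominated.
Opt9: not dominated.

Opt2, Opt3, Opt5, Opt6, Opt8, Opt9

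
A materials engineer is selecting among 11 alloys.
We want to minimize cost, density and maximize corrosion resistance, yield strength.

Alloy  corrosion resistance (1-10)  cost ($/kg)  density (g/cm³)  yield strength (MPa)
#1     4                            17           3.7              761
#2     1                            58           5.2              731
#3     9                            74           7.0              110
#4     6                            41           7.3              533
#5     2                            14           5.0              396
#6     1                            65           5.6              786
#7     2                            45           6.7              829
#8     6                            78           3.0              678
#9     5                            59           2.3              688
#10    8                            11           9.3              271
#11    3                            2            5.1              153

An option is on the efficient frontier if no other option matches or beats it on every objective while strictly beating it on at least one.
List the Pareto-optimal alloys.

#1: not dominated.
#2: dominated by #1 (corrosion resistance 4≥1, cost 17≤58, density 3.7≤5.2, yield strength 761≥731).
#3: not dominated (best corrosion resistance).
#4: not dominated.
#5: not dominated.
#6: not dominated.
#7: not dominated (best yield strength).
#8: not dominated.
#9: not dominated (best density).
#10: not dominated.
#11: not dominated (best cost).

#1, #3, #4, #5, #6, #7, #8, #9, #10, #11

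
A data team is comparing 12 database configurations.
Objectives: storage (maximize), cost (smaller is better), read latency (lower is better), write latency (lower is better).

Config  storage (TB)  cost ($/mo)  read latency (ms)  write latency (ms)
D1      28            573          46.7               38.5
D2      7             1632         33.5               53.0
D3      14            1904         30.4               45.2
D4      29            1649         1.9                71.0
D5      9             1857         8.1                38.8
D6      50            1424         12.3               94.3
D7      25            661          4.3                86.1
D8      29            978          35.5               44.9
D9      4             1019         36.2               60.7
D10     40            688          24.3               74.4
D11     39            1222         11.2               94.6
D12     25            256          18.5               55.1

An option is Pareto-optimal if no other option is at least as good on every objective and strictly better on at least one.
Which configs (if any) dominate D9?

D8, D12

D8: storage 29≥4, cost 978≤1019, read latency 35.5≤36.2, write latency 44.9≤60.7 — dominates D9.
D12: storage 25≥4, cost 256≤1019, read latency 18.5≤36.2, write latency 55.1≤60.7 — dominates D9.
Others (D1, D2, D3, D4, D5, D6, D7, D10, D11) are each worse than D9 on at least one objective.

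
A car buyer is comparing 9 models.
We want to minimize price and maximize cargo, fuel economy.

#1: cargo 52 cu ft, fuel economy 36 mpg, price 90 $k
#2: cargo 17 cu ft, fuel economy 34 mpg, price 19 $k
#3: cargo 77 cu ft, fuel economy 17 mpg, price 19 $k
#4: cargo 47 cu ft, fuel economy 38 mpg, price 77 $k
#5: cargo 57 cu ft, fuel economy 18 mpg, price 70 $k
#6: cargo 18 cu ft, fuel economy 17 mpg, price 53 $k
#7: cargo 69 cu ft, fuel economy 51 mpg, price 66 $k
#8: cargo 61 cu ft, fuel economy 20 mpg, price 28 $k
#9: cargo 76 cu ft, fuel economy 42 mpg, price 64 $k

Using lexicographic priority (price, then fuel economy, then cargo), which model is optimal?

First minimize price: best is 19, kept {#2, #3}.
Then maximize fuel economy: best is 34, kept {#2}.

#2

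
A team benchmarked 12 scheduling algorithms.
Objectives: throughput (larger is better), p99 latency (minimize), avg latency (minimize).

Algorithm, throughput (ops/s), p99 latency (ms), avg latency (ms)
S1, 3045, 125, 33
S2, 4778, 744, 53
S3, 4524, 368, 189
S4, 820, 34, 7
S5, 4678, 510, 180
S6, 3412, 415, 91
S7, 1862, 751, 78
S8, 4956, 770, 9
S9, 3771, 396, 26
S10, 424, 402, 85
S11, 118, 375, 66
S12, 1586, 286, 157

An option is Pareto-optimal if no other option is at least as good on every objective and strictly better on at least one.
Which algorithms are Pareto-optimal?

S1, S2, S3, S4, S5, S8, S9

S1: not dominated.
S2: not dominated.
S3: not dominated.
S4: not dominated (best p99 latency).
S5: not dominated.
S6: dominated by S9 (throughput 3771≥3412, p99 latency 396≤415, avg latency 26≤91).
S7: dominated by S1 (throughput 3045≥1862, p99 latency 125≤751, avg latency 33≤78).
S8: not dominated (best throughput).
S9: not dominated.
S10: dominated by S1 (throughput 3045≥424, p99 latency 125≤402, avg latency 33≤85).
S11: dominated by S1 (throughput 3045≥118, p99 latency 125≤375, avg latency 33≤66).
S12: dominated by S1 (throughput 3045≥1586, p99 latency 125≤286, avg latency 33≤157).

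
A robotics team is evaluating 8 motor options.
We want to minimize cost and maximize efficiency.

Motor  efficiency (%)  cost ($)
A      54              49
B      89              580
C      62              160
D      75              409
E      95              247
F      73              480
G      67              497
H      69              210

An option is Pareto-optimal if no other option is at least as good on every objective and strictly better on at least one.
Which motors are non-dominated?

A, C, E, H

A: not dominated (best cost).
B: dominated by E (efficiency 95≥89, cost 247≤580).
C: not dominated.
D: dominated by E (efficiency 95≥75, cost 247≤409).
E: not dominated (best efficiency).
F: dominated by D (efficiency 75≥73, cost 409≤480).
G: dominated by D (efficiency 75≥67, cost 409≤497).
H: not dominated.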